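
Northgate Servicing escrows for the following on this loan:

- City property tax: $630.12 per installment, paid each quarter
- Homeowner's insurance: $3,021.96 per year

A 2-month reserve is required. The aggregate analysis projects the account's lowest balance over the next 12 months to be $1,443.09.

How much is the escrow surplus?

$519.35

City property tax = $630.12 × 4 = $2,520.48 per year
Homeowner's insurance = $3,021.96 per year
Total annual escrow = $5,542.44
Base monthly escrow = $5,542.44 ÷ 12 = $461.87
Cushion = 2 × $461.87 = $923.74
Excess over cushion: $1,443.09 − $923.74 = $519.35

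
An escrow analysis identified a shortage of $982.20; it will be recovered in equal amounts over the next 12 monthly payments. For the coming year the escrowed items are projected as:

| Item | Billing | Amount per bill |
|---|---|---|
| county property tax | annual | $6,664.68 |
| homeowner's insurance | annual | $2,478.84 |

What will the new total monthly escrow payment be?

County property tax: $6,664.68 annually
Homeowner's insurance: $2,478.84 annually
Yearly total = $6,664.68 + $2,478.84 = $9,143.52
Monthly = $9,143.52 / 12 = $761.96
Monthly shortage recovery: $982.20 ÷ 12 = $81.85
Adjusted monthly = $761.96 + $81.85 = $843.81

$843.81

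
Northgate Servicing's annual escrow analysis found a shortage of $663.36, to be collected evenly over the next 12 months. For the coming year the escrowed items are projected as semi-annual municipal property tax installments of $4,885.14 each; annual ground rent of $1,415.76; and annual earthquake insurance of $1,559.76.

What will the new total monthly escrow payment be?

$1,117.43

Municipal property tax — $4,885.14 × 2 = $9,770.28 annually
Ground rent — $1,415.76 annually
Earthquake insurance — $1,559.76 annually
Combined annual = $12,745.80
Per month = $12,745.80 / 12 = $1,062.15
Shortage spread = $663.36 / 12 = $55.28/mo
New monthly escrow = $1,062.15 + $55.28 = $1,117.43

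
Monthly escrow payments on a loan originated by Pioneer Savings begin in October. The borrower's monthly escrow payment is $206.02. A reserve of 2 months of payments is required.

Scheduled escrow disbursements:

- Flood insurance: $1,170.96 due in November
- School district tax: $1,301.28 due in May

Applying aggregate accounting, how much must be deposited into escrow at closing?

Cushion = 2 × $206.02 = $412.04
Trial balance (start $0, +$206.02 each month, − disbursements):
  Oct: +$206.02 → $206.02
  Nov: +$206.02 − $1,170.96 → -$758.92
  Dec: +$206.02 → -$552.90
  Jan: +$206.02 → -$346.88
  Feb: +$206.02 → -$140.86
  Mar: +$206.02 → $65.16
  Apr: +$206.02 → $271.18
  May: +$206.02 − $1,301.28 → -$824.08
  Jun: +$206.02 → -$618.06
  Jul: +$206.02 → -$412.04
  Aug: +$206.02 → -$206.02
  Sep: +$206.02 → $0.00
Lowest trial balance = -$824.08 (May)
Initial deposit = cushion − low point = $412.04 − (-$824.08) = $1,236.12

$1,236.12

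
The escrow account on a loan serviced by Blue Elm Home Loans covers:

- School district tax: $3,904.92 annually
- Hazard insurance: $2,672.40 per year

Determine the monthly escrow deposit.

$548.11

School district tax = $3,904.92/yr
Hazard insurance = $2,672.40/yr
Annual escrow total = $3,904.92 + $2,672.40 = $6,577.32
Monthly = $6,577.32 / 12 = $548.11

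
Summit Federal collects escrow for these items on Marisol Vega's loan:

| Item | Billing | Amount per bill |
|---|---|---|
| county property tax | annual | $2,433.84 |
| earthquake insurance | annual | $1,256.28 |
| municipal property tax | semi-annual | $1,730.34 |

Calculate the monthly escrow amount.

$595.90

County property tax: $2,433.84
Earthquake insurance: $1,256.28
Municipal property tax: $1,730.34 × 2 = $3,460.68
Yearly total = $7,150.80
Monthly = $7,150.80 ÷ 12 = $595.90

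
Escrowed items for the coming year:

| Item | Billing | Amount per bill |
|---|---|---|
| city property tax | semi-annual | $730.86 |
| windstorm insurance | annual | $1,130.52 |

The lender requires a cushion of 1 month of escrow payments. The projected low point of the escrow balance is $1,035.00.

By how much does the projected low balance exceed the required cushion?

$818.98

City property tax: $730.86 × 2 = $1,461.72 per year
Windstorm insurance: $1,130.52 per year
Total per year = $2,592.24
Monthly escrow = $2,592.24 ÷ 12 = $216.02
Cushion = 1 × $216.02 = $216.02
Excess over cushion: $1,035.00 − $216.02 = $818.98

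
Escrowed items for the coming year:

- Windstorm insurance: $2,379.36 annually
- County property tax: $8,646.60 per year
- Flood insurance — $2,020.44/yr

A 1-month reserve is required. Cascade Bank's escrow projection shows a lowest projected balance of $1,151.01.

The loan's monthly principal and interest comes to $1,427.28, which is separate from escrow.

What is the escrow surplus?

Windstorm insurance: $2,379.36/yr
County property tax: $8,646.60/yr
Flood insurance: $2,020.44/yr
Yearly total = $13,046.40
Monthly escrow = $13,046.40 ÷ 12 = $1,087.20
Required reserve = 1 × $1,087.20 = $1,087.20
Surplus = $1,151.01 − $1,087.20 = $63.81

$63.81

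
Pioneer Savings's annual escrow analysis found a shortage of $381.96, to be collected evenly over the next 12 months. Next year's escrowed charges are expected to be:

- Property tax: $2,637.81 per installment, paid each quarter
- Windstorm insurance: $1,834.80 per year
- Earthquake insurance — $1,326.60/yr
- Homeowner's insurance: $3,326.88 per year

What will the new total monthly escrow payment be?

Property tax: $2,637.81 × 4 = $10,551.24 annually
Windstorm insurance: $1,834.80 annually
Earthquake insurance: $1,326.60 annually
Homeowner's insurance: $3,326.88 annually
Combined annual = $17,039.52
Monthly escrow = $17,039.52 ÷ 12 = $1,419.96
Monthly shortage recovery: $381.96 ÷ 12 = $31.83
Adjusted monthly = $1,419.96 + $31.83 = $1,451.79

$1,451.79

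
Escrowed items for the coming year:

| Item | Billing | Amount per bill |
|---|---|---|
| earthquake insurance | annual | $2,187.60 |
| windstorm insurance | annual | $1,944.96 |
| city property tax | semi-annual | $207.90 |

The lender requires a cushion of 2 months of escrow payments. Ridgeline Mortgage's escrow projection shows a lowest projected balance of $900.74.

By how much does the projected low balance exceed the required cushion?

$142.68

Earthquake insurance — $2,187.60 per year
Windstorm insurance — $1,944.96 per year
City property tax — $207.90 × 2 = $415.80 per year
Annual escrow total = $2,187.60 + $1,944.96 + $415.80 = $4,548.36
Base monthly escrow = $4,548.36 ÷ 12 = $379.03
Required reserve = 2 × $379.03 = $758.06
Excess over cushion: $900.74 − $758.06 = $142.68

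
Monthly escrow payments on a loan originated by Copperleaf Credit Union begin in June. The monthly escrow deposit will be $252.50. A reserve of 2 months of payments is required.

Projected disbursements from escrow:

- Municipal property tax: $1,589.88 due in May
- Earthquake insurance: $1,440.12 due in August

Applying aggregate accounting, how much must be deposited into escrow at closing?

$1,187.62

Cushion = 2 × $252.50 = $505.00
Trial balance (start $0, +$252.50 each month, − disbursements):
  Jun: +$252.50 → $252.50
  Jul: +$252.50 → $505.00
  Aug: +$252.50 − $1,440.12 → -$682.62
  Sep: +$252.50 → -$430.12
  Oct: +$252.50 → -$177.62
  Nov: +$252.50 → $74.88
  Dec: +$252.50 → $327.38
  Jan: +$252.50 → $579.88
  Feb: +$252.50 → $832.38
  Mar: +$252.50 → $1,084.88
  Apr: +$252.50 → $1,337.38
  May: +$252.50 − $1,589.88 → $0.00
Lowest trial balance = -$682.62 (Aug)
Initial deposit = cushion − low point = $505.00 − (-$682.62) = $1,187.62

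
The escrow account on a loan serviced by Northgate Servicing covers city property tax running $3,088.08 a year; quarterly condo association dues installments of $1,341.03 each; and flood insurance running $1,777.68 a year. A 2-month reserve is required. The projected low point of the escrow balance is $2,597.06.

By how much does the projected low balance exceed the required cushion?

$892.08

City property tax: $3,088.08 per year
Condo association dues: $1,341.03 × 4 = $5,364.12 per year
Flood insurance: $1,777.68 per year
Total annual escrow = $3,088.08 + $5,364.12 + $1,777.68 = $10,229.88
Monthly = $10,229.88 / 12 = $852.49
Required cushion = 2 × $852.49 = $1,704.98
Excess over cushion: $2,597.06 − $1,704.98 = $892.08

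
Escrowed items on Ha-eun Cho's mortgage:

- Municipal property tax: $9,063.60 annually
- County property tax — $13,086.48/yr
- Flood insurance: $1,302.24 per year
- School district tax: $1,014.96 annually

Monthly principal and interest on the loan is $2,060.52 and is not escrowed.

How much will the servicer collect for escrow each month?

$2,038.94

Municipal property tax: $9,063.60 per year
County property tax: $13,086.48 per year
Flood insurance: $1,302.24 per year
School district tax: $1,014.96 per year
Total per year = $9,063.60 + $13,086.48 + $1,302.24 + $1,014.96 = $24,467.28
Monthly escrow = $24,467.28 ÷ 12 = $2,038.94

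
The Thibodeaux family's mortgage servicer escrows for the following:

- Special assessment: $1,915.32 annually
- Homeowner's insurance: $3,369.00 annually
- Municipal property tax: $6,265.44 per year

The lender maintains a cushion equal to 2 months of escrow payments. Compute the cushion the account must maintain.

Special assessment: $1,915.32 annually
Homeowner's insurance: $3,369.00 annually
Municipal property tax: $6,265.44 annually
Annual escrow total = $1,915.32 + $3,369.00 + $6,265.44 = $11,549.76
Base monthly escrow = $11,549.76 ÷ 12 = $962.48
Cushion = 2 × $962.48 = $1,924.96

$1,924.96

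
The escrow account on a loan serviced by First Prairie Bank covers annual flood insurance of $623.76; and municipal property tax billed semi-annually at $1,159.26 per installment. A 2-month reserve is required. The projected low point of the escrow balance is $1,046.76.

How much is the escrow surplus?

$556.38

Flood insurance: $623.76 annually
Municipal property tax: $1,159.26 × 2 = $2,318.52 annually
Yearly total = $623.76 + $2,318.52 = $2,942.28
Per month = $2,942.28 / 12 = $245.19
Cushion = 2 × $245.19 = $490.38
Excess over cushion: $1,046.76 − $490.38 = $556.38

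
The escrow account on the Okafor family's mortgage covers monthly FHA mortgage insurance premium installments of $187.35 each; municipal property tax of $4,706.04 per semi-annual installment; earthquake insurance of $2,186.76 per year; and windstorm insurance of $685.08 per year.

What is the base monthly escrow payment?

$1,211.01

FHA mortgage insurance premium: $187.35 × 12 = $2,248.20/yr
Municipal property tax: $4,706.04 × 2 = $9,412.08/yr
Earthquake insurance: $2,186.76/yr
Windstorm insurance: $685.08/yr
Yearly total = $14,532.12
Base monthly escrow = $14,532.12 / 12 = $1,211.01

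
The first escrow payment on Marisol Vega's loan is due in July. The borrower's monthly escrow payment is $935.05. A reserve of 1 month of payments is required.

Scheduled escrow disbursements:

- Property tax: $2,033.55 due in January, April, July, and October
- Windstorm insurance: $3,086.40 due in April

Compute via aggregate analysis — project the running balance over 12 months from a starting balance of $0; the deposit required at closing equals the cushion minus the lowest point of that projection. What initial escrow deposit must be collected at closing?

Cushion = 1 × $935.05 = $935.05
Trial balance (start $0, +$935.05 each month, − disbursements):
  Jul: +$935.05 − $2,033.55 → -$1,098.50
  Aug: +$935.05 → -$163.45
  Sep: +$935.05 → $771.60
  Oct: +$935.05 − $2,033.55 → -$326.90
  Nov: +$935.05 → $608.15
  Dec: +$935.05 → $1,543.20
  Jan: +$935.05 − $2,033.55 → $444.70
  Feb: +$935.05 → $1,379.75
  Mar: +$935.05 → $2,314.80
  Apr: +$935.05 − $5,119.95 → -$1,870.10
  May: +$935.05 → -$935.05
  Jun: +$935.05 → $0.00
Lowest trial balance = -$1,870.10 (Apr)
Initial deposit = cushion − low point = $935.05 − (-$1,870.10) = $2,805.15

$2,805.15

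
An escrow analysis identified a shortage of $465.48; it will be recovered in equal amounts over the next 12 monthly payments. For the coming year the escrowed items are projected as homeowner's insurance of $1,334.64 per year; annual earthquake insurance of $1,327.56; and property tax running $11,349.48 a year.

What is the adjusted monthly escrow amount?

$1,206.43

Homeowner's insurance — $1,334.64 per year
Earthquake insurance — $1,327.56 per year
Property tax — $11,349.48 per year
Yearly total = $1,334.64 + $1,327.56 + $11,349.48 = $14,011.68
Per month = $14,011.68 ÷ 12 = $1,167.64
Shortage spread = $465.48 / 12 = $38.79/mo
Adjusted monthly = $1,167.64 + $38.79 = $1,206.43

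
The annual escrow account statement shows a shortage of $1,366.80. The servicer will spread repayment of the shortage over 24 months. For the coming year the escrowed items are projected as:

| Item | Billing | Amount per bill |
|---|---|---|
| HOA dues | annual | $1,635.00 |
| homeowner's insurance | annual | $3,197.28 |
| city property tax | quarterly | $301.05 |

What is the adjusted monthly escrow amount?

HOA dues — $1,635.00 annually
Homeowner's insurance — $3,197.28 annually
City property tax — $301.05 × 4 = $1,204.20 annually
Total per year = $1,635.00 + $3,197.28 + $1,204.20 = $6,036.48
Base monthly escrow = $6,036.48 / 12 = $503.04
Monthly shortage recovery: $1,366.80 / 24 = $56.95
New monthly escrow = $503.04 + $56.95 = $559.99

$559.99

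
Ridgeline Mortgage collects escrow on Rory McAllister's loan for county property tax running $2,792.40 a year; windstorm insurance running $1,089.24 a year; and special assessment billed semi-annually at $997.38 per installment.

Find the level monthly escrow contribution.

$489.70

County property tax = $2,792.40
Windstorm insurance = $1,089.24
Special assessment = $997.38 × 2 = $1,994.76
Combined annual = $5,876.40
Per month = $5,876.40 / 12 = $489.70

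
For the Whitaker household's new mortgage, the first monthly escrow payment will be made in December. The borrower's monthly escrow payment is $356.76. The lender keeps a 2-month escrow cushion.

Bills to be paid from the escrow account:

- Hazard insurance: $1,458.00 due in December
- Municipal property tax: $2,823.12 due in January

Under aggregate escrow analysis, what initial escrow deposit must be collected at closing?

Cushion = 2 × $356.76 = $713.52
Trial balance (start $0, +$356.76 each month, − disbursements):
  Dec: +$356.76 − $1,458.00 → -$1,101.24
  Jan: +$356.76 − $2,823.12 → -$3,567.60
  Feb: +$356.76 → -$3,210.84
  Mar: +$356.76 → -$2,854.08
  Apr: +$356.76 → -$2,497.32
  May: +$356.76 → -$2,140.56
  Jun: +$356.76 → -$1,783.80
  Jul: +$356.76 → -$1,427.04
  Aug: +$356.76 → -$1,070.28
  Sep: +$356.76 → -$713.52
  Oct: +$356.76 → -$356.76
  Nov: +$356.76 → $0.00
Lowest trial balance = -$3,567.60 (Jan)
Initial deposit = cushion − low point = $713.52 − (-$3,567.60) = $4,281.12

$4,281.12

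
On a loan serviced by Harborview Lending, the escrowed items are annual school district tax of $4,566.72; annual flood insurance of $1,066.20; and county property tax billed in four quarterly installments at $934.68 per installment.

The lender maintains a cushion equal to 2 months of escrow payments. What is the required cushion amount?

$1,561.94

School district tax — $4,566.72
Flood insurance — $1,066.20
County property tax — $934.68 × 4 = $3,738.72
Annual escrow total = $9,371.64
Base monthly escrow = $9,371.64 / 12 = $780.97
Required cushion = 2 × $780.97 = $1,561.94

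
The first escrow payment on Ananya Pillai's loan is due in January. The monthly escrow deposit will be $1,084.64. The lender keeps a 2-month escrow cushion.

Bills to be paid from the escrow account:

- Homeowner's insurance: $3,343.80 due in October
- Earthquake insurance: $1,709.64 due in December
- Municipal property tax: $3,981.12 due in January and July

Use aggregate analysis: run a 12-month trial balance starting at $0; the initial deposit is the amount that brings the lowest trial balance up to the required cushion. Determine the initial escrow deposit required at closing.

Cushion = 2 × $1,084.64 = $2,169.28
Trial balance (start $0, +$1,084.64 each month, − disbursements):
  Jan: +$1,084.64 − $3,981.12 → -$2,896.48
  Feb: +$1,084.64 → -$1,811.84
  Mar: +$1,084.64 → -$727.20
  Apr: +$1,084.64 → $357.44
  May: +$1,084.64 → $1,442.08
  Jun: +$1,084.64 → $2,526.72
  Jul: +$1,084.64 − $3,981.12 → -$369.76
  Aug: +$1,084.64 → $714.88
  Sep: +$1,084.64 → $1,799.52
  Oct: +$1,084.64 − $3,343.80 → -$459.64
  Nov: +$1,084.64 → $625.00
  Dec: +$1,084.64 − $1,709.64 → $0.00
Lowest trial balance = -$2,896.48 (Jan)
Initial deposit = cushion − low point = $2,169.28 − (-$2,896.48) = $5,065.76

$5,065.76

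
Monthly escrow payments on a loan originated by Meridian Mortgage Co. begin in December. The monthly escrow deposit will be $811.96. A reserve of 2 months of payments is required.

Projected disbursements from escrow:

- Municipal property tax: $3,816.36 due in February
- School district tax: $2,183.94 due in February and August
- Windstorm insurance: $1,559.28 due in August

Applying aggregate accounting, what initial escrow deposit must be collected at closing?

$5,188.34

Cushion = 2 × $811.96 = $1,623.92
Trial balance (start $0, +$811.96 each month, − disbursements):
  Dec: +$811.96 → $811.96
  Jan: +$811.96 → $1,623.92
  Feb: +$811.96 − $6,000.30 → -$3,564.42
  Mar: +$811.96 → -$2,752.46
  Apr: +$811.96 → -$1,940.50
  May: +$811.96 → -$1,128.54
  Jun: +$811.96 → -$316.58
  Jul: +$811.96 → $495.38
  Aug: +$811.96 − $3,743.22 → -$2,435.88
  Sep: +$811.96 → -$1,623.92
  Oct: +$811.96 → -$811.96
  Nov: +$811.96 → $0.00
Lowest trial balance = -$3,564.42 (Feb)
Initial deposit = cushion − low point = $1,623.92 − (-$3,564.42) = $5,188.34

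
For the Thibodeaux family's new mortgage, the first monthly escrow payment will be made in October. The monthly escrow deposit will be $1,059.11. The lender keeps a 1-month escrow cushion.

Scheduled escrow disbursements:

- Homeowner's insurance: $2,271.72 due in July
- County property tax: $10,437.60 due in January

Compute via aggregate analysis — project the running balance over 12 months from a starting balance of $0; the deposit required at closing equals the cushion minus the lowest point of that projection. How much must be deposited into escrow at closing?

$7,260.27

Cushion = 1 × $1,059.11 = $1,059.11
Trial balance (start $0, +$1,059.11 each month, − disbursements):
  Oct: +$1,059.11 → $1,059.11
  Nov: +$1,059.11 → $2,118.22
  Dec: +$1,059.11 → $3,177.33
  Jan: +$1,059.11 − $10,437.60 → -$6,201.16
  Feb: +$1,059.11 → -$5,142.05
  Mar: +$1,059.11 → -$4,082.94
  Apr: +$1,059.11 → -$3,023.83
  May: +$1,059.11 → -$1,964.72
  Jun: +$1,059.11 → -$905.61
  Jul: +$1,059.11 − $2,271.72 → -$2,118.22
  Aug: +$1,059.11 → -$1,059.11
  Sep: +$1,059.11 → $0.00
Lowest trial balance = -$6,201.16 (Jan)
Initial deposit = cushion − low point = $1,059.11 − (-$6,201.16) = $7,260.27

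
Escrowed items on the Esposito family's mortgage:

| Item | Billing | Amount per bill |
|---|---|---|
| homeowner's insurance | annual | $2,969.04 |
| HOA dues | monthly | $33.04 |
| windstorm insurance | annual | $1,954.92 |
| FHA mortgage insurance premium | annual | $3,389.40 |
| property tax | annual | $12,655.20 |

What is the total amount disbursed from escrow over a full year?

Homeowner's insurance: $2,969.04
HOA dues: $33.04 × 12 = $396.48
Windstorm insurance: $1,954.92
FHA mortgage insurance premium: $3,389.40
Property tax: $12,655.20
Combined annual = $2,969.04 + $396.48 + $1,954.92 + $3,389.40 + $12,655.20 = $21,365.04

$21,365.04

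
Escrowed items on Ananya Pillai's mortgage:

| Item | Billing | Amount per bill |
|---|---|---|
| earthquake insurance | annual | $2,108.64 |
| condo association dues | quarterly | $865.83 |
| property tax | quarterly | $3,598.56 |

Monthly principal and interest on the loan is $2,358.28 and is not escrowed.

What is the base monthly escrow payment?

Earthquake insurance: $2,108.64 annually
Condo association dues: $865.83 × 4 = $3,463.32 annually
Property tax: $3,598.56 × 4 = $14,394.24 annually
Annual escrow total = $2,108.64 + $3,463.32 + $14,394.24 = $19,966.20
Per month = $19,966.20 / 12 = $1,663.85

$1,663.85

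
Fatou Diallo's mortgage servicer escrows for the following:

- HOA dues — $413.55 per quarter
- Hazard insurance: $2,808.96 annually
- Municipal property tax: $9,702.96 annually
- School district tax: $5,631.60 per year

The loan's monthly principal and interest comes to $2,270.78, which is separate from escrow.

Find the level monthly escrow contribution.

$1,649.81

HOA dues: $413.55 × 4 = $1,654.20 per year
Hazard insurance: $2,808.96 per year
Municipal property tax: $9,702.96 per year
School district tax: $5,631.60 per year
Annual escrow total = $1,654.20 + $2,808.96 + $9,702.96 + $5,631.60 = $19,797.72
Monthly = $19,797.72 ÷ 12 = $1,649.81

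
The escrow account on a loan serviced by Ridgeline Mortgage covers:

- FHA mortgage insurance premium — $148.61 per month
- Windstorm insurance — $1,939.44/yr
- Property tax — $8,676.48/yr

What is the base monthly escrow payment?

$1,033.27

FHA mortgage insurance premium = $148.61 × 12 = $1,783.32
Windstorm insurance = $1,939.44
Property tax = $8,676.48
Total per year = $1,783.32 + $1,939.44 + $8,676.48 = $12,399.24
Per month = $12,399.24 / 12 = $1,033.27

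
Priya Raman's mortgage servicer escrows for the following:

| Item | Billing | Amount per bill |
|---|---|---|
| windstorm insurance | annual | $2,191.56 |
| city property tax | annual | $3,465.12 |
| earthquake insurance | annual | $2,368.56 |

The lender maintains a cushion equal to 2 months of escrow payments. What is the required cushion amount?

$1,337.54

Windstorm insurance — $2,191.56
City property tax — $3,465.12
Earthquake insurance — $2,368.56
Total per year = $2,191.56 + $3,465.12 + $2,368.56 = $8,025.24
Per month = $8,025.24 ÷ 12 = $668.77
Required cushion = 2 × $668.77 = $1,337.54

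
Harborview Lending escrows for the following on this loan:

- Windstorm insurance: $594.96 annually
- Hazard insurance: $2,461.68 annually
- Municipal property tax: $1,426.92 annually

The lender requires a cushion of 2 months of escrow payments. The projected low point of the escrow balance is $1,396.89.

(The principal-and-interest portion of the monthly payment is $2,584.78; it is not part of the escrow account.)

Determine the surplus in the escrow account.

Windstorm insurance: $594.96 per year
Hazard insurance: $2,461.68 per year
Municipal property tax: $1,426.92 per year
Yearly total = $594.96 + $2,461.68 + $1,426.92 = $4,483.56
Monthly = $4,483.56 ÷ 12 = $373.63
Required reserve = 2 × $373.63 = $747.26
Excess over cushion: $1,396.89 − $747.26 = $649.63

$649.63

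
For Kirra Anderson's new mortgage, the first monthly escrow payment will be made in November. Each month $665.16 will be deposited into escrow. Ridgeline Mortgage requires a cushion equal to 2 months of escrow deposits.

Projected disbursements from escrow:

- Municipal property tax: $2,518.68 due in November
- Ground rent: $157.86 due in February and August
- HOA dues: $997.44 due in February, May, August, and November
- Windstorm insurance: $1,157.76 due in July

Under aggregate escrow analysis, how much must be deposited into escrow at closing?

$4,181.28

Cushion = 2 × $665.16 = $1,330.32
Trial balance (start $0, +$665.16 each month, − disbursements):
  Nov: +$665.16 − $3,516.12 → -$2,850.96
  Dec: +$665.16 → -$2,185.80
  Jan: +$665.16 → -$1,520.64
  Feb: +$665.16 − $1,155.30 → -$2,010.78
  Mar: +$665.16 → -$1,345.62
  Apr: +$665.16 → -$680.46
  May: +$665.16 − $997.44 → -$1,012.74
  Jun: +$665.16 → -$347.58
  Jul: +$665.16 − $1,157.76 → -$840.18
  Aug: +$665.16 − $1,155.30 → -$1,330.32
  Sep: +$665.16 → -$665.16
  Oct: +$665.16 → $0.00
Lowest trial balance = -$2,850.96 (Nov)
Initial deposit = cushion − low point = $1,330.32 − (-$2,850.96) = $4,181.28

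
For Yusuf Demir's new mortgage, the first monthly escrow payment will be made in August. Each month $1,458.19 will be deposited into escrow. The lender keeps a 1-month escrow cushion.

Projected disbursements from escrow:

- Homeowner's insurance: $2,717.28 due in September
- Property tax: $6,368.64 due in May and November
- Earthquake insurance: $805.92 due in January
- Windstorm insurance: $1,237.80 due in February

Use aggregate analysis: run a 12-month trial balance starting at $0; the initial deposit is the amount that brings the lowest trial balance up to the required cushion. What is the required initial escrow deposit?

Cushion = 1 × $1,458.19 = $1,458.19
Trial balance (start $0, +$1,458.19 each month, − disbursements):
  Aug: +$1,458.19 → $1,458.19
  Sep: +$1,458.19 − $2,717.28 → $199.10
  Oct: +$1,458.19 → $1,657.29
  Nov: +$1,458.19 − $6,368.64 → -$3,253.16
  Dec: +$1,458.19 → -$1,794.97
  Jan: +$1,458.19 − $805.92 → -$1,142.70
  Feb: +$1,458.19 − $1,237.80 → -$922.31
  Mar: +$1,458.19 → $535.88
  Apr: +$1,458.19 → $1,994.07
  May: +$1,458.19 − $6,368.64 → -$2,916.38
  Jun: +$1,458.19 → -$1,458.19
  Jul: +$1,458.19 → $0.00
Lowest trial balance = -$3,253.16 (Nov)
Initial deposit = cushion − low point = $1,458.19 − (-$3,253.16) = $4,711.35

$4,711.35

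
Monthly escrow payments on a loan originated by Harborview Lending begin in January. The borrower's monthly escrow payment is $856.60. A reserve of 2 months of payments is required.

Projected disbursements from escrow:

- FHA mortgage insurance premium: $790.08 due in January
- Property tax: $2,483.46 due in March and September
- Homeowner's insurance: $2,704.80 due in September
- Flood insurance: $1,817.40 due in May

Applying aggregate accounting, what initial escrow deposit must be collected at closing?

$4,283.00

Cushion = 2 × $856.60 = $1,713.20
Trial balance (start $0, +$856.60 each month, − disbursements):
  Jan: +$856.60 − $790.08 → $66.52
  Feb: +$856.60 → $923.12
  Mar: +$856.60 − $2,483.46 → -$703.74
  Apr: +$856.60 → $152.86
  May: +$856.60 − $1,817.40 → -$807.94
  Jun: +$856.60 → $48.66
  Jul: +$856.60 → $905.26
  Aug: +$856.60 → $1,761.86
  Sep: +$856.60 − $5,188.26 → -$2,569.80
  Oct: +$856.60 → -$1,713.20
  Nov: +$856.60 → -$856.60
  Dec: +$856.60 → $0.00
Lowest trial balance = -$2,569.80 (Sep)
Initial deposit = cushion − low point = $1,713.20 − (-$2,569.80) = $4,283.00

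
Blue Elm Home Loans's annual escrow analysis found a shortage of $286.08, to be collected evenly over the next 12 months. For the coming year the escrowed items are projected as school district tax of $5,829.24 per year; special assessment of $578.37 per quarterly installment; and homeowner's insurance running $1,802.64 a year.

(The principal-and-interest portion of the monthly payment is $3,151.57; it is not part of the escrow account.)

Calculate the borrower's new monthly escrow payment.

$852.62

School district tax — $5,829.24 per year
Special assessment — $578.37 × 4 = $2,313.48 per year
Homeowner's insurance — $1,802.64 per year
Total per year = $5,829.24 + $2,313.48 + $1,802.64 = $9,945.36
Monthly escrow = $9,945.36 / 12 = $828.78
Shortage per month = $286.08 / 12 = $23.84
New monthly escrow = $828.78 + $23.84 = $852.62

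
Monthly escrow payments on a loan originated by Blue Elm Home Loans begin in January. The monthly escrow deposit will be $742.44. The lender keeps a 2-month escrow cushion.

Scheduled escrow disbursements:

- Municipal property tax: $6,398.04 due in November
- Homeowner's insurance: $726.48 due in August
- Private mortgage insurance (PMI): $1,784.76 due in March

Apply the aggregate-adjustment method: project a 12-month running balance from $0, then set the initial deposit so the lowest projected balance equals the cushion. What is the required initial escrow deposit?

Cushion = 2 × $742.44 = $1,484.88
Trial balance (start $0, +$742.44 each month, − disbursements):
  Jan: +$742.44 → $742.44
  Feb: +$742.44 → $1,484.88
  Mar: +$742.44 − $1,784.76 → $442.56
  Apr: +$742.44 → $1,185.00
  May: +$742.44 → $1,927.44
  Jun: +$742.44 → $2,669.88
  Jul: +$742.44 → $3,412.32
  Aug: +$742.44 − $726.48 → $3,428.28
  Sep: +$742.44 → $4,170.72
  Oct: +$742.44 → $4,913.16
  Nov: +$742.44 − $6,398.04 → -$742.44
  Dec: +$742.44 → $0.00
Lowest trial balance = -$742.44 (Nov)
Initial deposit = cushion − low point = $1,484.88 − (-$742.44) = $2,227.32

$2,227.32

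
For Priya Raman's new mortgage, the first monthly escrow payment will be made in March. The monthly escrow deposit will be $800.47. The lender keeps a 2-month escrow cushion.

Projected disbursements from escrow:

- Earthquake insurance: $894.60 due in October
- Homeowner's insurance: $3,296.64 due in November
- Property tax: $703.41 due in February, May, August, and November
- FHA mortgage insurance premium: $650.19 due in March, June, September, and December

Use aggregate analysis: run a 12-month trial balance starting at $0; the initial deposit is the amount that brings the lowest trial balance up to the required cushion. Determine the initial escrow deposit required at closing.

$2,648.75

Cushion = 2 × $800.47 = $1,600.94
Trial balance (start $0, +$800.47 each month, − disbursements):
  Mar: +$800.47 − $650.19 → $150.28
  Apr: +$800.47 → $950.75
  May: +$800.47 − $703.41 → $1,047.81
  Jun: +$800.47 − $650.19 → $1,198.09
  Jul: +$800.47 → $1,998.56
  Aug: +$800.47 − $703.41 → $2,095.62
  Sep: +$800.47 − $650.19 → $2,245.90
  Oct: +$800.47 − $894.60 → $2,151.77
  Nov: +$800.47 − $4,000.05 → -$1,047.81
  Dec: +$800.47 − $650.19 → -$897.53
  Jan: +$800.47 → -$97.06
  Feb: +$800.47 − $703.41 → $0.00
Lowest trial balance = -$1,047.81 (Nov)
Initial deposit = cushion − low point = $1,600.94 − (-$1,047.81) = $2,648.75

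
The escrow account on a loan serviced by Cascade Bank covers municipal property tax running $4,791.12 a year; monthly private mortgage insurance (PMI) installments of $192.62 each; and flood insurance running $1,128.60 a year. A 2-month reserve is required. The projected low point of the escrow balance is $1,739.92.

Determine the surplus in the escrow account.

$368.06

Municipal property tax = $4,791.12 annually
Private mortgage insurance (PMI) = $192.62 × 12 = $2,311.44 annually
Flood insurance = $1,128.60 annually
Yearly total = $4,791.12 + $2,311.44 + $1,128.60 = $8,231.16
Monthly = $8,231.16 / 12 = $685.93
Cushion = 2 × $685.93 = $1,371.86
Surplus = $1,739.92 − $1,371.86 = $368.06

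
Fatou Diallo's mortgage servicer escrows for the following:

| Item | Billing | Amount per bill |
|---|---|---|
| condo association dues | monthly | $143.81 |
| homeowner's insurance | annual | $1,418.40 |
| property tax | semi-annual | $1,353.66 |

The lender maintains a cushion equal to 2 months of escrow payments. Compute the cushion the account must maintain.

Condo association dues: $143.81 × 12 = $1,725.72
Homeowner's insurance: $1,418.40
Property tax: $1,353.66 × 2 = $2,707.32
Annual escrow total = $5,851.44
Monthly = $5,851.44 / 12 = $487.62
Required cushion = 2 × $487.62 = $975.24

$975.24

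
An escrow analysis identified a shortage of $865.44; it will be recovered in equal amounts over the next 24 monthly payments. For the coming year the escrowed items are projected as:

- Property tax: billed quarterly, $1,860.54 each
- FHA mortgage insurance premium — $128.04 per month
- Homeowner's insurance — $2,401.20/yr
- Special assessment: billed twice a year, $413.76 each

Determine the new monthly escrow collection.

$1,053.34

Property tax — $1,860.54 × 4 = $7,442.16 annually
FHA mortgage insurance premium — $128.04 × 12 = $1,536.48 annually
Homeowner's insurance — $2,401.20 annually
Special assessment — $413.76 × 2 = $827.52 annually
Total per year = $7,442.16 + $1,536.48 + $2,401.20 + $827.52 = $12,207.36
Base monthly escrow = $12,207.36 ÷ 12 = $1,017.28
Shortage per month = $865.44 / 24 = $36.06
Adjusted monthly = $1,017.28 + $36.06 = $1,053.34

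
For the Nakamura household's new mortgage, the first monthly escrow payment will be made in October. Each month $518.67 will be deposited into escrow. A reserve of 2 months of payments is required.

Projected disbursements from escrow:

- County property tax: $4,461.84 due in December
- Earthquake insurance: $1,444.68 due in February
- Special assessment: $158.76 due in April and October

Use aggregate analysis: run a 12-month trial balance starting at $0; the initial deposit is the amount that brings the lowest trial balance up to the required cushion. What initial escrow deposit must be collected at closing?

Cushion = 2 × $518.67 = $1,037.34
Trial balance (start $0, +$518.67 each month, − disbursements):
  Oct: +$518.67 − $158.76 → $359.91
  Nov: +$518.67 → $878.58
  Dec: +$518.67 − $4,461.84 → -$3,064.59
  Jan: +$518.67 → -$2,545.92
  Feb: +$518.67 − $1,444.68 → -$3,471.93
  Mar: +$518.67 → -$2,953.26
  Apr: +$518.67 − $158.76 → -$2,593.35
  May: +$518.67 → -$2,074.68
  Jun: +$518.67 → -$1,556.01
  Jul: +$518.67 → -$1,037.34
  Aug: +$518.67 → -$518.67
  Sep: +$518.67 → $0.00
Lowest trial balance = -$3,471.93 (Feb)
Initial deposit = cushion − low point = $1,037.34 − (-$3,471.93) = $4,509.27

$4,509.27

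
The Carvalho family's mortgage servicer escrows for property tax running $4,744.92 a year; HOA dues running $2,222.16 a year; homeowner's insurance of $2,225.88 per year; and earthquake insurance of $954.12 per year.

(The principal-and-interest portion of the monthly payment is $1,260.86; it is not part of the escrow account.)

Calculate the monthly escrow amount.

$845.59

Property tax — $4,744.92
HOA dues — $2,222.16
Homeowner's insurance — $2,225.88
Earthquake insurance — $954.12
Annual escrow total = $4,744.92 + $2,222.16 + $2,225.88 + $954.12 = $10,147.08
Base monthly escrow = $10,147.08 / 12 = $845.59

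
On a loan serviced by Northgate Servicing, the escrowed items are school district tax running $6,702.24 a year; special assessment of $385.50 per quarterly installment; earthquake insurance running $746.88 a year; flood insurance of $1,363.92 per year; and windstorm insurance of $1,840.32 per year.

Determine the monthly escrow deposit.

School district tax — $6,702.24
Special assessment — $385.50 × 4 = $1,542.00
Earthquake insurance — $746.88
Flood insurance — $1,363.92
Windstorm insurance — $1,840.32
Yearly total = $6,702.24 + $1,542.00 + $746.88 + $1,363.92 + $1,840.32 = $12,195.36
Monthly escrow = $12,195.36 / 12 = $1,016.28

$1,016.28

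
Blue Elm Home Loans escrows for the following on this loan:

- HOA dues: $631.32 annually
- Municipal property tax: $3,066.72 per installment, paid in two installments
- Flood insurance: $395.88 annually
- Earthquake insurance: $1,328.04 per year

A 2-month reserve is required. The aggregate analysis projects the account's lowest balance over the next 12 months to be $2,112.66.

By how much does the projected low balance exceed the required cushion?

$697.88

HOA dues = $631.32 annually
Municipal property tax = $3,066.72 × 2 = $6,133.44 annually
Flood insurance = $395.88 annually
Earthquake insurance = $1,328.04 annually
Annual escrow total = $631.32 + $6,133.44 + $395.88 + $1,328.04 = $8,488.68
Per month = $8,488.68 / 12 = $707.39
Cushion = 2 × $707.39 = $1,414.78
Surplus = $2,112.66 − $1,414.78 = $697.88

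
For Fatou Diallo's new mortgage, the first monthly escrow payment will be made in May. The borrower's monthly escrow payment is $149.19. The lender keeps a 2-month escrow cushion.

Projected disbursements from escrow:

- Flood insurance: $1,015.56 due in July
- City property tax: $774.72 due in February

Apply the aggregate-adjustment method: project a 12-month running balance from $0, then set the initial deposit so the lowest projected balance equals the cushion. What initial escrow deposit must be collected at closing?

Cushion = 2 × $149.19 = $298.38
Trial balance (start $0, +$149.19 each month, − disbursements):
  May: +$149.19 → $149.19
  Jun: +$149.19 → $298.38
  Jul: +$149.19 − $1,015.56 → -$567.99
  Aug: +$149.19 → -$418.80
  Sep: +$149.19 → -$269.61
  Oct: +$149.19 → -$120.42
  Nov: +$149.19 → $28.77
  Dec: +$149.19 → $177.96
  Jan: +$149.19 → $327.15
  Feb: +$149.19 − $774.72 → -$298.38
  Mar: +$149.19 → -$149.19
  Apr: +$149.19 → $0.00
Lowest trial balance = -$567.99 (Jul)
Initial deposit = cushion − low point = $298.38 − (-$567.99) = $866.37

$866.37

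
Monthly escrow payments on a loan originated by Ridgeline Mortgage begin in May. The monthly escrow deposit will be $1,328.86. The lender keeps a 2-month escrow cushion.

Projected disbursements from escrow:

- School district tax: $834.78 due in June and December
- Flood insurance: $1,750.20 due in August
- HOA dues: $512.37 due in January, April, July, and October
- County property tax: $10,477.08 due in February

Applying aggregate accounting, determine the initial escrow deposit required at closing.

Cushion = 2 × $1,328.86 = $2,657.72
Trial balance (start $0, +$1,328.86 each month, − disbursements):
  May: +$1,328.86 → $1,328.86
  Jun: +$1,328.86 − $834.78 → $1,822.94
  Jul: +$1,328.86 − $512.37 → $2,639.43
  Aug: +$1,328.86 − $1,750.20 → $2,218.09
  Sep: +$1,328.86 → $3,546.95
  Oct: +$1,328.86 − $512.37 → $4,363.44
  Nov: +$1,328.86 → $5,692.30
  Dec: +$1,328.86 − $834.78 → $6,186.38
  Jan: +$1,328.86 − $512.37 → $7,002.87
  Feb: +$1,328.86 − $10,477.08 → -$2,145.35
  Mar: +$1,328.86 → -$816.49
  Apr: +$1,328.86 − $512.37 → $0.00
Lowest trial balance = -$2,145.35 (Feb)
Initial deposit = cushion − low point = $2,657.72 − (-$2,145.35) = $4,803.07

$4,803.07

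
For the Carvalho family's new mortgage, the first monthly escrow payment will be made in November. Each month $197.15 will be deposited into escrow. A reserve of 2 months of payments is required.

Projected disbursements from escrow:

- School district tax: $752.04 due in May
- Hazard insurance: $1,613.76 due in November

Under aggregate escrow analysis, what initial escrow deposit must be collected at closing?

Cushion = 2 × $197.15 = $394.30
Trial balance (start $0, +$197.15 each month, − disbursements):
  Nov: +$197.15 − $1,613.76 → -$1,416.61
  Dec: +$197.15 → -$1,219.46
  Jan: +$197.15 → -$1,022.31
  Feb: +$197.15 → -$825.16
  Mar: +$197.15 → -$628.01
  Apr: +$197.15 → -$430.86
  May: +$197.15 − $752.04 → -$985.75
  Jun: +$197.15 → -$788.60
  Jul: +$197.15 → -$591.45
  Aug: +$197.15 → -$394.30
  Sep: +$197.15 → -$197.15
  Oct: +$197.15 → $0.00
Lowest trial balance = -$1,416.61 (Nov)
Initial deposit = cushion − low point = $394.30 − (-$1,416.61) = $1,810.91

$1,810.91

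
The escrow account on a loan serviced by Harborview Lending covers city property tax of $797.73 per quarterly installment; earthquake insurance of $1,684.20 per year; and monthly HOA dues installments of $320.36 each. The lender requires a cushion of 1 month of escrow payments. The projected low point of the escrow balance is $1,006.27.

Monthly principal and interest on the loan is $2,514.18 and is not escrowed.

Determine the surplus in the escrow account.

City property tax: $797.73 × 4 = $3,190.92
Earthquake insurance: $1,684.20
HOA dues: $320.36 × 12 = $3,844.32
Combined annual = $3,190.92 + $1,684.20 + $3,844.32 = $8,719.44
Monthly escrow = $8,719.44 / 12 = $726.62
Required reserve = 1 × $726.62 = $726.62
Surplus = $1,006.27 − $726.62 = $279.65

$279.65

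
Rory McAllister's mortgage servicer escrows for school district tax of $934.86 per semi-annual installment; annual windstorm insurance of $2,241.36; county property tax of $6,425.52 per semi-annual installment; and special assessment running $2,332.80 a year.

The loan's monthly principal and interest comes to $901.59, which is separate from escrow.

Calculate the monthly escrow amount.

$1,607.91

School district tax = $934.86 × 2 = $1,869.72 per year
Windstorm insurance = $2,241.36 per year
County property tax = $6,425.52 × 2 = $12,851.04 per year
Special assessment = $2,332.80 per year
Yearly total = $19,294.92
Monthly escrow = $19,294.92 / 12 = $1,607.91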